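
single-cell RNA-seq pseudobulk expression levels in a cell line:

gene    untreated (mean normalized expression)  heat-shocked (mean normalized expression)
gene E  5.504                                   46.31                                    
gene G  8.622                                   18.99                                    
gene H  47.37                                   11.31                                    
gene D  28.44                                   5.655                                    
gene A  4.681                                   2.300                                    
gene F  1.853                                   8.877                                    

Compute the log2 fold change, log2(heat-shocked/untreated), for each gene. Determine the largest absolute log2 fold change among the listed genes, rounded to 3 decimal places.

3.073

log2(46.31/5.504) = 3.073  (gene E)
log2(18.99/8.622) = 1.139  (gene G)
log2(11.31/47.37) = -2.066  (gene H)
log2(5.655/28.44) = -2.330  (gene D)
log2(2.300/4.681) = -1.025  (gene A)
log2(8.877/1.853) = 2.260  (gene F)
The largest magnitude belongs to gene E.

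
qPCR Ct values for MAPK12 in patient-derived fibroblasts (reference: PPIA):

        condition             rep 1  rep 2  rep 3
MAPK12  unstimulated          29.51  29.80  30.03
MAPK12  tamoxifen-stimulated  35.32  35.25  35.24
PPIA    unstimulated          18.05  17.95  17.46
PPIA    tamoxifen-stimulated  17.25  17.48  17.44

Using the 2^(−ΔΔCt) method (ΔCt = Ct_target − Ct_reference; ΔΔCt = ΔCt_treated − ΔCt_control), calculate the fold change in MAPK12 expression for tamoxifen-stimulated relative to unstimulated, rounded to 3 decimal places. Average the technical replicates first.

Mean Ct: MAPK12 unstimulated 29.780; MAPK12 tamoxifen-stimulated 35.270; PPIA unstimulated 17.820; PPIA tamoxifen-stimulated 17.390
ΔCt(unstimulated) = 29.780 − 17.820 = 11.960
ΔCt(tamoxifen-stimulated) = 35.270 − 17.390 = 17.880
ΔΔCt = 17.880 − 11.960 = 5.920
Fold change = 2^(−5.920) = 0.0165

0.017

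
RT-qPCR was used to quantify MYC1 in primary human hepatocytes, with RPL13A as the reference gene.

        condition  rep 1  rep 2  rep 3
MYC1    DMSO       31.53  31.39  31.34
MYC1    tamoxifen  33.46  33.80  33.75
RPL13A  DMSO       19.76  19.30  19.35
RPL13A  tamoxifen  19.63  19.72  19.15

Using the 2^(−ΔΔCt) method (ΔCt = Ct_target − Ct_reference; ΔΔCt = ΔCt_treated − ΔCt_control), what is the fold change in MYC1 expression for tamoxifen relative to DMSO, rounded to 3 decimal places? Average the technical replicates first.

Mean Ct: MYC1 DMSO 31.420; MYC1 tamoxifen 33.670; RPL13A DMSO 19.470; RPL13A tamoxifen 19.500
ΔCt(DMSO) = 31.420 − 19.470 = 11.950
ΔCt(tamoxifen) = 33.670 − 19.500 = 14.170
ΔΔCt = 14.170 − 11.950 = 2.220
Fold change = 2^(−2.220) = 0.2146

0.215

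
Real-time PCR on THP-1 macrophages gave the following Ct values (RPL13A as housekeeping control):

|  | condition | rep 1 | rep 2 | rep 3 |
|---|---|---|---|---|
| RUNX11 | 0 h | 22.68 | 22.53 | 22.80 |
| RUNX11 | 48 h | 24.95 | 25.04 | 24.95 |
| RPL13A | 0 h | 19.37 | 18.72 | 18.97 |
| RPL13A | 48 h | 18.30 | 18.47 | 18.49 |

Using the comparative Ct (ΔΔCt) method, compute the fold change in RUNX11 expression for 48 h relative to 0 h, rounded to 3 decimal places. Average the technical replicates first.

0.133

Mean Ct: RUNX11 0 h 22.670; RUNX11 48 h 24.980; RPL13A 0 h 19.020; RPL13A 48 h 18.420
ΔCt(0 h) = 22.670 − 19.020 = 3.650
ΔCt(48 h) = 24.980 − 18.420 = 6.560
ΔΔCt = 6.560 − 3.650 = 2.910
Fold change = 2^(−2.910) = 0.1330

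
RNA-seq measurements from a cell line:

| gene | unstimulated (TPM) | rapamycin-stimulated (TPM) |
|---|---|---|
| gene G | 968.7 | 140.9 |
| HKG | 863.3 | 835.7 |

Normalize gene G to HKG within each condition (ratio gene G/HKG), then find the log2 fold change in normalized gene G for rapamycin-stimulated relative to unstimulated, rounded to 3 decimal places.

-2.735

gene G/HKG (unstimulated) = 968.7 / 863.3 = 1.1221
gene G/HKG (rapamycin-stimulated) = 140.9 / 835.7 = 0.1686
Fold change = 0.1686 / 1.1221 = 0.1503
log2(0.1503) = -2.7345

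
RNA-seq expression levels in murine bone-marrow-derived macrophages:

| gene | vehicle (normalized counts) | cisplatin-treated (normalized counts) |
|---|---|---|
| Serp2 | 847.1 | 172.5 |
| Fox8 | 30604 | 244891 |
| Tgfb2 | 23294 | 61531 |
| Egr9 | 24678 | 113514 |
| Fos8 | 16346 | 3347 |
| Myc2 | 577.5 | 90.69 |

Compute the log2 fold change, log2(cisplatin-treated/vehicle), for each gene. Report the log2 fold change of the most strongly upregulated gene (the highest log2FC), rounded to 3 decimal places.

3.000

log2(172.5/847.1) = -2.296  (Serp2)
log2(244891/30604) = 3.000  (Fox8)
log2(61531/23294) = 1.401  (Tgfb2)
log2(113514/24678) = 2.202  (Egr9)
log2(3347/16346) = -2.288  (Fos8)
log2(90.69/577.5) = -2.671  (Myc2)
Fox8 is most strongly upregulated.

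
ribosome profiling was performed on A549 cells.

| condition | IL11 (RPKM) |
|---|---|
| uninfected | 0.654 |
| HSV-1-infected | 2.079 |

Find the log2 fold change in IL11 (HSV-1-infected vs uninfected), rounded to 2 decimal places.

Fold change = 2.079 / 0.654 = 3.1789
log2(3.1789) = 1.669

1.67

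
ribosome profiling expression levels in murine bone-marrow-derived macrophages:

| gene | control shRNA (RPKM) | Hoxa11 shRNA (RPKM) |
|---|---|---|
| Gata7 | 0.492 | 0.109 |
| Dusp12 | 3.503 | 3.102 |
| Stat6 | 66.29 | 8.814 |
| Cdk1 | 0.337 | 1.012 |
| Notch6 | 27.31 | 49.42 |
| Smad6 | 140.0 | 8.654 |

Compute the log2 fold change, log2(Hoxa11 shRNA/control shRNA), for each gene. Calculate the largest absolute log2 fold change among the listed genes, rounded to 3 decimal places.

4.016

log2(0.109/0.492) = -2.174  (Gata7)
log2(3.102/3.503) = -0.175  (Dusp12)
log2(8.814/66.29) = -2.911  (Stat6)
log2(1.012/0.337) = 1.586  (Cdk1)
log2(49.42/27.31) = 0.856  (Notch6)
log2(8.654/140.0) = -4.016  (Smad6)
The largest magnitude belongs to Smad6.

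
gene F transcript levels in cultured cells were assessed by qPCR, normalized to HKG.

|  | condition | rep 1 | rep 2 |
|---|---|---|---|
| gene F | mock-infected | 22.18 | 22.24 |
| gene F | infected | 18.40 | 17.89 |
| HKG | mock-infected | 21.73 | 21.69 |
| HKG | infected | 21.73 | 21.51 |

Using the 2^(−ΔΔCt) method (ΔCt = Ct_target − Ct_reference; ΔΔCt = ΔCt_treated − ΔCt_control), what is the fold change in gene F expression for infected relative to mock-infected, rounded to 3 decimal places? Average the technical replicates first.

Mean Ct: gene F mock-infected 22.210; gene F infected 18.145; HKG mock-infected 21.710; HKG infected 21.620
ΔCt(mock-infected) = 22.210 − 21.710 = 0.500
ΔCt(infected) = 18.145 − 21.620 = -3.475
ΔΔCt = -3.475 − 0.500 = -3.975
Fold change = 2^(−(-3.975)) = 2^3.975 = 15.7251

15.725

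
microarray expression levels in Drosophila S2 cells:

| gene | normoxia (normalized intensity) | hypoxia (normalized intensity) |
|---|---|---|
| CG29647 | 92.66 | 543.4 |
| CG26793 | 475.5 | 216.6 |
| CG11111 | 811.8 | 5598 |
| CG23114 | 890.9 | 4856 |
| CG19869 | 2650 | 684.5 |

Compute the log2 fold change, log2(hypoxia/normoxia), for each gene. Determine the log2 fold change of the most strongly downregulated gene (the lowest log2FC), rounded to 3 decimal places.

log2(543.4/92.66) = 2.552  (CG29647)
log2(216.6/475.5) = -1.134  (CG26793)
log2(5598/811.8) = 2.786  (CG11111)
log2(4856/890.9) = 2.446  (CG23114)
log2(684.5/2650) = -1.953  (CG19869)
CG19869 is most strongly downregulated.

-1.953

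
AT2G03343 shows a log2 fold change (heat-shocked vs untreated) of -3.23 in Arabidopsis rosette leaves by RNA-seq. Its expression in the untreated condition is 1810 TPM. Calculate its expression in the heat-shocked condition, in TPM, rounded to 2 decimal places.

192.91

Fold change = 2^(-3.23) = 0.1066
heat-shocked expression = 1810 × 0.1066 = 192.91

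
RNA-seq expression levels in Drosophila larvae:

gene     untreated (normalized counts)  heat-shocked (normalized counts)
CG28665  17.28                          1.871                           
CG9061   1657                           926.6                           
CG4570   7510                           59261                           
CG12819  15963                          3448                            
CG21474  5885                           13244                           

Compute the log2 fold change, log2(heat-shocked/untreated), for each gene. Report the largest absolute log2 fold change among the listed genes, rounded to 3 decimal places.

log2(1.871/17.28) = -3.207  (CG28665)
log2(926.6/1657) = -0.839  (CG9061)
log2(59261/7510) = 2.980  (CG4570)
log2(3448/15963) = -2.211  (CG12819)
log2(13244/5885) = 1.170  (CG21474)
The largest magnitude belongs to CG28665.

3.207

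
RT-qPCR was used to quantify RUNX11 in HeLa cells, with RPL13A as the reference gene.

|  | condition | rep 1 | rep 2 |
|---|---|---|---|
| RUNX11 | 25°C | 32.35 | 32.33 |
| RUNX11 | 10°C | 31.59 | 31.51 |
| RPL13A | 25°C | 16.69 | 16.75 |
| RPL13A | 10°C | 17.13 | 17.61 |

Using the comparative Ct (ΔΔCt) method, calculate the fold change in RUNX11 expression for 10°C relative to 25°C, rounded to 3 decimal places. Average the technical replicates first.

Mean Ct: RUNX11 25°C 32.340; RUNX11 10°C 31.550; RPL13A 25°C 16.720; RPL13A 10°C 17.370
ΔCt(25°C) = 32.340 − 16.720 = 15.620
ΔCt(10°C) = 31.550 − 17.370 = 14.180
ΔΔCt = 14.180 − 15.620 = -1.440
Fold change = 2^(−(-1.440)) = 2^1.440 = 2.7132

2.713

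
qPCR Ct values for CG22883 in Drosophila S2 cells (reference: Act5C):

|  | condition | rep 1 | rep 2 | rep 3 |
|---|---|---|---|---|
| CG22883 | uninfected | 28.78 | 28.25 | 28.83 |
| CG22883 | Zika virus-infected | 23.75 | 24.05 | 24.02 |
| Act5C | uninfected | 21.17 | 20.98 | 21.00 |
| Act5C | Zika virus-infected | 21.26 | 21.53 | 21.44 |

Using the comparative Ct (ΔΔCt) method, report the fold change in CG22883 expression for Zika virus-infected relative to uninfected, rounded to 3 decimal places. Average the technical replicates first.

Mean Ct: CG22883 uninfected 28.620; CG22883 Zika virus-infected 23.940; Act5C uninfected 21.050; Act5C Zika virus-infected 21.410
ΔCt(uninfected) = 28.620 − 21.050 = 7.570
ΔCt(Zika virus-infected) = 23.940 − 21.410 = 2.530
ΔΔCt = 2.530 − 7.570 = -5.040
Fold change = 2^(−(-5.040)) = 2^5.040 = 32.8996

32.900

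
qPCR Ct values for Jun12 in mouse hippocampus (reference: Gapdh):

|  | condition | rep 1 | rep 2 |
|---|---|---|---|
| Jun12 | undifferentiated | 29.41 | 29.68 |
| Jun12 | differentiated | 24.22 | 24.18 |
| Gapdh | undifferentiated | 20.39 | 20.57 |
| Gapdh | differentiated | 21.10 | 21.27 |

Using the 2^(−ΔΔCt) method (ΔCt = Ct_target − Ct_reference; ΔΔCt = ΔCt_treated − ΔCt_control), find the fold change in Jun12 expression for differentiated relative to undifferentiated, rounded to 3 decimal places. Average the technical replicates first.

Mean Ct: Jun12 undifferentiated 29.545; Jun12 differentiated 24.200; Gapdh undifferentiated 20.480; Gapdh differentiated 21.185
ΔCt(undifferentiated) = 29.545 − 20.480 = 9.065
ΔCt(differentiated) = 24.200 − 21.185 = 3.015
ΔΔCt = 3.015 − 9.065 = -6.050
Fold change = 2^(−(-6.050)) = 2^6.050 = 66.2570

66.257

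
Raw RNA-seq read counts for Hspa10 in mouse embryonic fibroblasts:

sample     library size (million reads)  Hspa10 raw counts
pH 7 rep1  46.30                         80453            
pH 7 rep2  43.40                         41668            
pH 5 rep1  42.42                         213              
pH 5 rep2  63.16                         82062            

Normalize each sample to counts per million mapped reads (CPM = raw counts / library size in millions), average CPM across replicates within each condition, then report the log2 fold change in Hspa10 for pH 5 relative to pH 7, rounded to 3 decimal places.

-1.048

CPM(pH 7 rep1) = 80453 / 46.30 = 1737.6458
CPM(pH 7 rep2) = 41668 / 43.40 = 960.0922
CPM(pH 5 rep1) = 213 / 42.42 = 5.0212
CPM(pH 5 rep2) = 82062 / 63.16 = 1299.2717
mean CPM(pH 7) = 1348.8690; mean CPM(pH 5) = 652.1465
Fold change = 652.1465 / 1348.8690 = 0.48348
log2(0.48348) = -1.0485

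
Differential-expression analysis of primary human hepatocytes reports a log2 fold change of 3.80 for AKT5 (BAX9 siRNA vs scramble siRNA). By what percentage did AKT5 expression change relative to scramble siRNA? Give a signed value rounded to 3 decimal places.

Fold change = 2^(3.80) = 13.9288
Percent change = (FC − 1) × 100% = (13.9288 − 1) × 100 = 1292.881%

1292.881%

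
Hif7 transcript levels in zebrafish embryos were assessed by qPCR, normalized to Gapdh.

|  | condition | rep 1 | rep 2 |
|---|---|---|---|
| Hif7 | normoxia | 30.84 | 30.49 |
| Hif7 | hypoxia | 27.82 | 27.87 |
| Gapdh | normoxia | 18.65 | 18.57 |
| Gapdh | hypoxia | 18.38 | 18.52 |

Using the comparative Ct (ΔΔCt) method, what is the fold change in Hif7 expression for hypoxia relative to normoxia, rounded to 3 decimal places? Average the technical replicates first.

6.320

Mean Ct: Hif7 normoxia 30.665; Hif7 hypoxia 27.845; Gapdh normoxia 18.610; Gapdh hypoxia 18.450
ΔCt(normoxia) = 30.665 − 18.610 = 12.055
ΔCt(hypoxia) = 27.845 − 18.450 = 9.395
ΔΔCt = 9.395 − 12.055 = -2.660
Fold change = 2^(−(-2.660)) = 2^2.660 = 6.3203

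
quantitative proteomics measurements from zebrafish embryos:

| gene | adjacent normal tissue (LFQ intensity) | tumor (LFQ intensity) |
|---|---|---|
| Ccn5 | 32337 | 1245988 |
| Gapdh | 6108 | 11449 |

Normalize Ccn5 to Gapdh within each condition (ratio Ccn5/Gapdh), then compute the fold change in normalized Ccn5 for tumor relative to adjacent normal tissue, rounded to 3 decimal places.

Ccn5/Gapdh (adjacent normal tissue) = 32337 / 6108 = 5.2942
Ccn5/Gapdh (tumor) = 1245988 / 11449 = 108.83
Fold change = 108.83 / 5.2942 = 20.5563

20.556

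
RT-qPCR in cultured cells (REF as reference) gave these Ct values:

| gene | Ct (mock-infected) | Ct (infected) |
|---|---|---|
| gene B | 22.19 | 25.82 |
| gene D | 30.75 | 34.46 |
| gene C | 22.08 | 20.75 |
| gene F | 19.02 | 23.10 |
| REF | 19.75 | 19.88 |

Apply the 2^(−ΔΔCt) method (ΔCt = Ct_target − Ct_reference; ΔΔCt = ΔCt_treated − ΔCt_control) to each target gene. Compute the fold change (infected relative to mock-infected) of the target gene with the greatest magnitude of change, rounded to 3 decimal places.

0.065

gene B: ΔΔCt = (25.82−19.88) − (22.19−19.75) = 5.94 − 2.44 = 3.50; fold change = 2^-3.50 = 0.088
gene D: ΔΔCt = (34.46−19.88) − (30.75−19.75) = 14.58 − 11.00 = 3.58; fold change = 2^-3.58 = 0.084
gene C: ΔΔCt = (20.75−19.88) − (22.08−19.75) = 0.87 − 2.33 = -1.46; fold change = 2^1.46 = 2.751
gene F: ΔΔCt = (23.10−19.88) − (19.02−19.75) = 3.22 − (-0.73) = 3.95; fold change = 2^-3.95 = 0.065
gene F has the largest |ΔΔCt| = 3.95.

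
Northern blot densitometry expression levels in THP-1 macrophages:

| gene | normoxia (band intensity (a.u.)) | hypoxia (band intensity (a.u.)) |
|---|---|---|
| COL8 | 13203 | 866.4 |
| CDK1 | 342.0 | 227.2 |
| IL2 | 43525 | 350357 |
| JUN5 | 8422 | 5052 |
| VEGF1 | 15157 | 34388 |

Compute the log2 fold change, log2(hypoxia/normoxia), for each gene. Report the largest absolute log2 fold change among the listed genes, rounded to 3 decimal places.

3.930

log2(866.4/13203) = -3.930  (COL8)
log2(227.2/342.0) = -0.590  (CDK1)
log2(350357/43525) = 3.009  (IL2)
log2(5052/8422) = -0.737  (JUN5)
log2(34388/15157) = 1.182  (VEGF1)
The largest magnitude belongs to COL8.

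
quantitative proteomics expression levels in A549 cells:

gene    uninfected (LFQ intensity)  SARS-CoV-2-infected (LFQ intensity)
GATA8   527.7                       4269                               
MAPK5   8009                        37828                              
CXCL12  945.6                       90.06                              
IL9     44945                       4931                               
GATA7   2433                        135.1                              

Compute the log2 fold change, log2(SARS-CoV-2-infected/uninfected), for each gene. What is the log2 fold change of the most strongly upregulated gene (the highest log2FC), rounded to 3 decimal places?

log2(4269/527.7) = 3.016  (GATA8)
log2(37828/8009) = 2.240  (MAPK5)
log2(90.06/945.6) = -3.392  (CXCL12)
log2(4931/44945) = -3.188  (IL9)
log2(135.1/2433) = -4.171  (GATA7)
GATA8 is most strongly upregulated.

3.016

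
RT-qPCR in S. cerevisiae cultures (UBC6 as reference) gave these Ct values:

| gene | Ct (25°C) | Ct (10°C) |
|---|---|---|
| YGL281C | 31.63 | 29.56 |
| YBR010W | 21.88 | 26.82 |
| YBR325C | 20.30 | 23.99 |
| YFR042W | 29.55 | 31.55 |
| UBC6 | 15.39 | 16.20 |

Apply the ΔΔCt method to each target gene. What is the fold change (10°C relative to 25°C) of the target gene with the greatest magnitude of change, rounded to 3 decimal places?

0.057

YGL281C: ΔΔCt = (29.56−16.20) − (31.63−15.39) = 13.36 − 16.24 = -2.88; fold change = 2^2.88 = 7.362
YBR010W: ΔΔCt = (26.82−16.20) − (21.88−15.39) = 10.62 − 6.49 = 4.13; fold change = 2^-4.13 = 0.057
YBR325C: ΔΔCt = (23.99−16.20) − (20.30−15.39) = 7.79 − 4.91 = 2.88; fold change = 2^-2.88 = 0.136
YFR042W: ΔΔCt = (31.55−16.20) − (29.55−15.39) = 15.35 − 14.16 = 1.19; fold change = 2^-1.19 = 0.438
YBR010W has the largest |ΔΔCt| = 4.13.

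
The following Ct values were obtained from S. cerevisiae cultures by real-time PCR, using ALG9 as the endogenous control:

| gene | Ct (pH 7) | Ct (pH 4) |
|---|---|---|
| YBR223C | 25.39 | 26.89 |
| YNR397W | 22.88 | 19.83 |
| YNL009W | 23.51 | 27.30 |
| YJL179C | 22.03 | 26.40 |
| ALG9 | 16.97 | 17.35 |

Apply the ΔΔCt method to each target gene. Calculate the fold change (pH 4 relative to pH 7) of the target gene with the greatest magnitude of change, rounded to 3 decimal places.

YBR223C: ΔΔCt = (26.89−17.35) − (25.39−16.97) = 9.54 − 8.42 = 1.12; fold change = 2^-1.12 = 0.460
YNR397W: ΔΔCt = (19.83−17.35) − (22.88−16.97) = 2.48 − 5.91 = -3.43; fold change = 2^3.43 = 10.778
YNL009W: ΔΔCt = (27.30−17.35) − (23.51−16.97) = 9.95 − 6.54 = 3.41; fold change = 2^-3.41 = 0.094
YJL179C: ΔΔCt = (26.40−17.35) − (22.03−16.97) = 9.05 − 5.06 = 3.99; fold change = 2^-3.99 = 0.063
YJL179C has the largest |ΔΔCt| = 3.99.

0.063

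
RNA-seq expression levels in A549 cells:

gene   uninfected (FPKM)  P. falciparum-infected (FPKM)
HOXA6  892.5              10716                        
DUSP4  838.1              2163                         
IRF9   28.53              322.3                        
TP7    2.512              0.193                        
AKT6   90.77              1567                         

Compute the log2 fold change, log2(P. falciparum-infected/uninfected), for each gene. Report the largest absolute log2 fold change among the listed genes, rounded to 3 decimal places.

log2(10716/892.5) = 3.586  (HOXA6)
log2(2163/838.1) = 1.368  (DUSP4)
log2(322.3/28.53) = 3.498  (IRF9)
log2(0.193/2.512) = -3.702  (TP7)
log2(1567/90.77) = 4.110  (AKT6)
The largest magnitude belongs to AKT6.

4.110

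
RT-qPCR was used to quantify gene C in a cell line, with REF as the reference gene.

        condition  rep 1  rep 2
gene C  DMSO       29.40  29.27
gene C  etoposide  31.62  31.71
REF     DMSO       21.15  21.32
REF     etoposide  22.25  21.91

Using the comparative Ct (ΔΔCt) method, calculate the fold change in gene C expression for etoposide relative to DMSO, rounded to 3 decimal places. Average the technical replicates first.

0.357

Mean Ct: gene C DMSO 29.335; gene C etoposide 31.665; REF DMSO 21.235; REF etoposide 22.080
ΔCt(DMSO) = 29.335 − 21.235 = 8.100
ΔCt(etoposide) = 31.665 − 22.080 = 9.585
ΔΔCt = 9.585 − 8.100 = 1.485
Fold change = 2^(−1.485) = 0.3572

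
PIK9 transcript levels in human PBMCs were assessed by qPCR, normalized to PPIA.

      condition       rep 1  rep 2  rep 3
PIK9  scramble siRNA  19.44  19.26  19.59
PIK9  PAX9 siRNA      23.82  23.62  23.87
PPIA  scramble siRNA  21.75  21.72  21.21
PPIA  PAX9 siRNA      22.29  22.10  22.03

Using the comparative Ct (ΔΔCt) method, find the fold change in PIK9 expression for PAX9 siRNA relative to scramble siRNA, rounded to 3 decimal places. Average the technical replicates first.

Mean Ct: PIK9 scramble siRNA 19.430; PIK9 PAX9 siRNA 23.770; PPIA scramble siRNA 21.560; PPIA PAX9 siRNA 22.140
ΔCt(scramble siRNA) = 19.430 − 21.560 = -2.130
ΔCt(PAX9 siRNA) = 23.770 − 22.140 = 1.630
ΔΔCt = 1.630 − (-2.130) = 3.760
Fold change = 2^(−3.760) = 0.0738

0.074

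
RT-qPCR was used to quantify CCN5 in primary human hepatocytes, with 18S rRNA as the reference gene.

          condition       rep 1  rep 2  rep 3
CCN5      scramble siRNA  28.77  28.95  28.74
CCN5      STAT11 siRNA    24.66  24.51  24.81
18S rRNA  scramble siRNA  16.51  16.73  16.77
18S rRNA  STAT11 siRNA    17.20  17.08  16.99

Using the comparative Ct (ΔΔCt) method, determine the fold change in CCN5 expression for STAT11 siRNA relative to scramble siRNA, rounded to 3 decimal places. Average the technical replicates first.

Mean Ct: CCN5 scramble siRNA 28.820; CCN5 STAT11 siRNA 24.660; 18S rRNA scramble siRNA 16.670; 18S rRNA STAT11 siRNA 17.090
ΔCt(scramble siRNA) = 28.820 − 16.670 = 12.150
ΔCt(STAT11 siRNA) = 24.660 − 17.090 = 7.570
ΔΔCt = 7.570 − 12.150 = -4.580
Fold change = 2^(−(-4.580)) = 2^4.580 = 23.9176

23.918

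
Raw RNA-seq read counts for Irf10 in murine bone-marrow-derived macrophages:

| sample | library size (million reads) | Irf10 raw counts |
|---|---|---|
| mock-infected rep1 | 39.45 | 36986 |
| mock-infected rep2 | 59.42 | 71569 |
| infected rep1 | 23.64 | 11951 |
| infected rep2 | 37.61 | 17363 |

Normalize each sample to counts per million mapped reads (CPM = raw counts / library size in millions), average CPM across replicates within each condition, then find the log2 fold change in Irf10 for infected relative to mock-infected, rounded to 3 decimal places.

-1.147

CPM(mock-infected rep1) = 36986 / 39.45 = 937.5412
CPM(mock-infected rep2) = 71569 / 59.42 = 1204.4598
CPM(infected rep1) = 11951 / 23.64 = 505.5415
CPM(infected rep2) = 17363 / 37.61 = 461.6591
mean CPM(mock-infected) = 1071.0005; mean CPM(infected) = 483.6003
Fold change = 483.6003 / 1071.0005 = 0.45154
log2(0.45154) = -1.1471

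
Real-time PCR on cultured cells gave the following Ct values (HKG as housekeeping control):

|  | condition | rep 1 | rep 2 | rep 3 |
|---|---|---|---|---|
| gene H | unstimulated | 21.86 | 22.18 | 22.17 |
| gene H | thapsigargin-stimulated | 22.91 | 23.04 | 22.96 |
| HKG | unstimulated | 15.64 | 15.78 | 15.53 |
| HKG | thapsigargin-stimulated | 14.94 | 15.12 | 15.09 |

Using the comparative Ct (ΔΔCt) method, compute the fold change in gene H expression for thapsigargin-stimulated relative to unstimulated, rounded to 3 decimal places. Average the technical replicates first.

Mean Ct: gene H unstimulated 22.070; gene H thapsigargin-stimulated 22.970; HKG unstimulated 15.650; HKG thapsigargin-stimulated 15.050
ΔCt(unstimulated) = 22.070 − 15.650 = 6.420
ΔCt(thapsigargin-stimulated) = 22.970 − 15.050 = 7.920
ΔΔCt = 7.920 − 6.420 = 1.500
Fold change = 2^(−1.500) = 0.3536

0.354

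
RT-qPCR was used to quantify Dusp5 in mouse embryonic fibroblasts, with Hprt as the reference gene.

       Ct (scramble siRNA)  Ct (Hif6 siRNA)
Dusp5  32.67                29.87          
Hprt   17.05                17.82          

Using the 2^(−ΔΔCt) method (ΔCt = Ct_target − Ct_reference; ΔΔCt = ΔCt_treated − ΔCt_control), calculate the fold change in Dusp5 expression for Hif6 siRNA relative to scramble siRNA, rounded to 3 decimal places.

ΔCt(scramble siRNA) = 32.670 − 17.050 = 15.620
ΔCt(Hif6 siRNA) = 29.870 − 17.820 = 12.050
ΔΔCt = 12.050 − 15.620 = -3.570
Fold change = 2^(−(-3.570)) = 2^3.570 = 11.8762

11.876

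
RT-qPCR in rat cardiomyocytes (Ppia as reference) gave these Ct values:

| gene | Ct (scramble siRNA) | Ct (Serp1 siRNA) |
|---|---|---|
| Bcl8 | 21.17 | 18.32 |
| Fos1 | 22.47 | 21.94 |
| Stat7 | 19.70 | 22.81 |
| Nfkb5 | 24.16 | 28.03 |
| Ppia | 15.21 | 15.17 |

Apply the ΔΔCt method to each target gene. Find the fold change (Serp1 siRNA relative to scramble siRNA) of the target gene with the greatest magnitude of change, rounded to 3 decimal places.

Bcl8: ΔΔCt = (18.32−15.17) − (21.17−15.21) = 3.15 − 5.96 = -2.81; fold change = 2^2.81 = 7.013
Fos1: ΔΔCt = (21.94−15.17) − (22.47−15.21) = 6.77 − 7.26 = -0.49; fold change = 2^0.49 = 1.404
Stat7: ΔΔCt = (22.81−15.17) − (19.70−15.21) = 7.64 − 4.49 = 3.15; fold change = 2^-3.15 = 0.113
Nfkb5: ΔΔCt = (28.03−15.17) − (24.16−15.21) = 12.86 − 8.95 = 3.91; fold change = 2^-3.91 = 0.067
Nfkb5 has the largest |ΔΔCt| = 3.91.

0.067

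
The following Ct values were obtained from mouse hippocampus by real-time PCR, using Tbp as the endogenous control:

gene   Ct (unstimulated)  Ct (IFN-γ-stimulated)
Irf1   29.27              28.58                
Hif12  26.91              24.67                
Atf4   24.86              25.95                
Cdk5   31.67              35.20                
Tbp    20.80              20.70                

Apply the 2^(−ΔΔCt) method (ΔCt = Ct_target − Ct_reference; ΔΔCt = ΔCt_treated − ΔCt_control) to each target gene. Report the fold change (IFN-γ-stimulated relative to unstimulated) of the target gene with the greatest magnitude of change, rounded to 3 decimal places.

0.081

Irf1: ΔΔCt = (28.58−20.70) − (29.27−20.80) = 7.88 − 8.47 = -0.59; fold change = 2^0.59 = 1.505
Hif12: ΔΔCt = (24.67−20.70) − (26.91−20.80) = 3.97 − 6.11 = -2.14; fold change = 2^2.14 = 4.408
Atf4: ΔΔCt = (25.95−20.70) − (24.86−20.80) = 5.25 − 4.06 = 1.19; fold change = 2^-1.19 = 0.438
Cdk5: ΔΔCt = (35.20−20.70) − (31.67−20.80) = 14.50 − 10.87 = 3.63; fold change = 2^-3.63 = 0.081
Cdk5 has the largest |ΔΔCt| = 3.63.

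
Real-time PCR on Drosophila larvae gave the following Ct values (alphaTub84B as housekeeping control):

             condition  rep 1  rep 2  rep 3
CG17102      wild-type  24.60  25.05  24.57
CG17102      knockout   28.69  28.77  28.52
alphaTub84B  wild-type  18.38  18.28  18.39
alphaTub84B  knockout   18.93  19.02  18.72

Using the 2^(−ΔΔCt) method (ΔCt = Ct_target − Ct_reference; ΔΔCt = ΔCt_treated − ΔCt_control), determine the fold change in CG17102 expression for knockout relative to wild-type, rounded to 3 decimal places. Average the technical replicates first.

Mean Ct: CG17102 wild-type 24.740; CG17102 knockout 28.660; alphaTub84B wild-type 18.350; alphaTub84B knockout 18.890
ΔCt(wild-type) = 24.740 − 18.350 = 6.390
ΔCt(knockout) = 28.660 − 18.890 = 9.770
ΔΔCt = 9.770 − 6.390 = 3.380
Fold change = 2^(−3.380) = 0.0961

0.096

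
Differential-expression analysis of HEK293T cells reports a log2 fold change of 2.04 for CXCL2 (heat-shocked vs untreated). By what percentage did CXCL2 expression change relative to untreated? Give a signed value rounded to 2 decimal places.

311.25%

Fold change = 2^(2.04) = 4.1125
Percent change = (FC − 1) × 100% = (4.1125 − 1) × 100 = 311.25%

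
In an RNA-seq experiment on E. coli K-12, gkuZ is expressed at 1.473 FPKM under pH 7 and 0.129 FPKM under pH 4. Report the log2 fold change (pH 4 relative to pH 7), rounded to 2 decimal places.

-3.51

Fold change = 0.129 / 1.473 = 0.0876
log2(0.0876) = -3.513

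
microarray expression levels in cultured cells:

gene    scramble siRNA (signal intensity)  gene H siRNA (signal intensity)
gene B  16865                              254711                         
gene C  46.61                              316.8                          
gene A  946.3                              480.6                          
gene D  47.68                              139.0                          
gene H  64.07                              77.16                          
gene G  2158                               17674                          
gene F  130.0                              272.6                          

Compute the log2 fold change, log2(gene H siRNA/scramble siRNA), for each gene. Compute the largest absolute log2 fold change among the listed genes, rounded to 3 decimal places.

log2(254711/16865) = 3.917  (gene B)
log2(316.8/46.61) = 2.765  (gene C)
log2(480.6/946.3) = -0.977  (gene A)
log2(139.0/47.68) = 1.544  (gene D)
log2(77.16/64.07) = 0.268  (gene H)
log2(17674/2158) = 3.034  (gene G)
log2(272.6/130.0) = 1.068  (gene F)
The largest magnitude belongs to gene B.

3.917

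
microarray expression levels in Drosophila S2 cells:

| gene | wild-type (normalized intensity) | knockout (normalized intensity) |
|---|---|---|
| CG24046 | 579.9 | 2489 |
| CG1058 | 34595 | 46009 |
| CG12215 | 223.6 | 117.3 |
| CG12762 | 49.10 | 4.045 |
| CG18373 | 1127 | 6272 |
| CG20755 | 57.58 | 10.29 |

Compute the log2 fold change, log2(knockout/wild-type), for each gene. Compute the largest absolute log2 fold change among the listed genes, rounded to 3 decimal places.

log2(2489/579.9) = 2.102  (CG24046)
log2(46009/34595) = 0.411  (CG1058)
log2(117.3/223.6) = -0.931  (CG12215)
log2(4.045/49.10) = -3.602  (CG12762)
log2(6272/1127) = 2.476  (CG18373)
log2(10.29/57.58) = -2.484  (CG20755)
The largest magnitude belongs to CG12762.

3.602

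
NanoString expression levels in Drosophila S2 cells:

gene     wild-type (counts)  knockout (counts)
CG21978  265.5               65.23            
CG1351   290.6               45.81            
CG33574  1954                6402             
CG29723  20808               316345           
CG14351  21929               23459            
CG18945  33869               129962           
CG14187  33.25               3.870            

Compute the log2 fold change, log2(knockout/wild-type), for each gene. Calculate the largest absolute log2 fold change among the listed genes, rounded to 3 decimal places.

log2(65.23/265.5) = -2.025  (CG21978)
log2(45.81/290.6) = -2.665  (CG1351)
log2(6402/1954) = 1.712  (CG33574)
log2(316345/20808) = 3.926  (CG29723)
log2(23459/21929) = 0.097  (CG14351)
log2(129962/33869) = 1.940  (CG18945)
log2(3.870/33.25) = -3.103  (CG14187)
The largest magnitude belongs to CG29723.

3.926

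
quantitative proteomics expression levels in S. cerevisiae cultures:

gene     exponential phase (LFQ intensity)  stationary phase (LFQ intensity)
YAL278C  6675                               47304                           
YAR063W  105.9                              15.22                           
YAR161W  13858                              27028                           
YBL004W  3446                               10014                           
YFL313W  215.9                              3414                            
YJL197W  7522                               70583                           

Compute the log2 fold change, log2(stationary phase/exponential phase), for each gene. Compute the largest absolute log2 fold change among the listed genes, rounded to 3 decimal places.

log2(47304/6675) = 2.825  (YAL278C)
log2(15.22/105.9) = -2.799  (YAR063W)
log2(27028/13858) = 0.964  (YAR161W)
log2(10014/3446) = 1.539  (YBL004W)
log2(3414/215.9) = 3.983  (YFL313W)
log2(70583/7522) = 3.230  (YJL197W)
The largest magnitude belongs to YFL313W.

3.983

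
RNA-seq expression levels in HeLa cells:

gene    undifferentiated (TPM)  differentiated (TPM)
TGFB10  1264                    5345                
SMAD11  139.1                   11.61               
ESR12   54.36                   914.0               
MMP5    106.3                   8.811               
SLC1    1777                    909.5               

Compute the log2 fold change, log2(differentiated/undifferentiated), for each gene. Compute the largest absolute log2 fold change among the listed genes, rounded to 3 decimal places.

4.072

log2(5345/1264) = 2.080  (TGFB10)
log2(11.61/139.1) = -3.583  (SMAD11)
log2(914.0/54.36) = 4.072  (ESR12)
log2(8.811/106.3) = -3.593  (MMP5)
log2(909.5/1777) = -0.966  (SLC1)
The largest magnitude belongs to ESR12.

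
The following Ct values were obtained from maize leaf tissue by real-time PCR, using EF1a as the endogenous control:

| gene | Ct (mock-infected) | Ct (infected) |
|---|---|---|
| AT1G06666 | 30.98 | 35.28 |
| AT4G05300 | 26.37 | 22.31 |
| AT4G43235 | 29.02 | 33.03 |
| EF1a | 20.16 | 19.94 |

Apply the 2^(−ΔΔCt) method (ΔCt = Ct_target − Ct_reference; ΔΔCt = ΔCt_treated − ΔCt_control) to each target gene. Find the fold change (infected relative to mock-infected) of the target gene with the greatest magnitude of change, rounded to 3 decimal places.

0.044

AT1G06666: ΔΔCt = (35.28−19.94) − (30.98−20.16) = 15.34 − 10.82 = 4.52; fold change = 2^-4.52 = 0.044
AT4G05300: ΔΔCt = (22.31−19.94) − (26.37−20.16) = 2.37 − 6.21 = -3.84; fold change = 2^3.84 = 14.320
AT4G43235: ΔΔCt = (33.03−19.94) − (29.02−20.16) = 13.09 − 8.86 = 4.23; fold change = 2^-4.23 = 0.053
AT1G06666 has the largest |ΔΔCt| = 4.52.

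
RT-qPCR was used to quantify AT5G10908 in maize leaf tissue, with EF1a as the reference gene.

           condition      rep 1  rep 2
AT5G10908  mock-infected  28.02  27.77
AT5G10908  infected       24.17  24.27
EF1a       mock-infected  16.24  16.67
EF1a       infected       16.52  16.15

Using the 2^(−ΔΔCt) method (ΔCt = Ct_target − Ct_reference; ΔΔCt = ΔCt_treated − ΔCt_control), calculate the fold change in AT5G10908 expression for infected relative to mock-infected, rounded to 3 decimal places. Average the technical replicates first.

Mean Ct: AT5G10908 mock-infected 27.895; AT5G10908 infected 24.220; EF1a mock-infected 16.455; EF1a infected 16.335
ΔCt(mock-infected) = 27.895 − 16.455 = 11.440
ΔCt(infected) = 24.220 − 16.335 = 7.885
ΔΔCt = 7.885 − 11.440 = -3.555
Fold change = 2^(−(-3.555)) = 2^3.555 = 11.7533

11.753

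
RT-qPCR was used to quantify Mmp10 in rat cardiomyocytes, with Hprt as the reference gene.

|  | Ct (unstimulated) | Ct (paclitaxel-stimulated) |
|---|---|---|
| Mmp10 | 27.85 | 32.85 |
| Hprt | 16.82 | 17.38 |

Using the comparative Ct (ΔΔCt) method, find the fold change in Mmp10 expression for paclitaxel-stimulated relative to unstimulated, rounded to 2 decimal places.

ΔCt(unstimulated) = 27.850 − 16.820 = 11.030
ΔCt(paclitaxel-stimulated) = 32.850 − 17.380 = 15.470
ΔΔCt = 15.470 − 11.030 = 4.440
Fold change = 2^(−4.440) = 0.046

0.05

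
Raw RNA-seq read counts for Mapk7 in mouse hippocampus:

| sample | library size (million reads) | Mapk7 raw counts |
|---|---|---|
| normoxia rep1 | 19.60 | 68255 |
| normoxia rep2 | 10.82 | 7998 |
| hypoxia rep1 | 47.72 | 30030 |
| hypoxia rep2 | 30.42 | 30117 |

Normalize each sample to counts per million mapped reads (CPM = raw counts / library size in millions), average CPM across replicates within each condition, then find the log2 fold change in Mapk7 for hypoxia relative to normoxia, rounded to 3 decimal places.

CPM(normoxia rep1) = 68255 / 19.60 = 3482.3980
CPM(normoxia rep2) = 7998 / 10.82 = 739.1867
CPM(hypoxia rep1) = 30030 / 47.72 = 629.2959
CPM(hypoxia rep2) = 30117 / 30.42 = 990.0394
mean CPM(normoxia) = 2110.7923; mean CPM(hypoxia) = 809.6677
Fold change = 809.6677 / 2110.7923 = 0.38358
log2(0.38358) = -1.3824

-1.382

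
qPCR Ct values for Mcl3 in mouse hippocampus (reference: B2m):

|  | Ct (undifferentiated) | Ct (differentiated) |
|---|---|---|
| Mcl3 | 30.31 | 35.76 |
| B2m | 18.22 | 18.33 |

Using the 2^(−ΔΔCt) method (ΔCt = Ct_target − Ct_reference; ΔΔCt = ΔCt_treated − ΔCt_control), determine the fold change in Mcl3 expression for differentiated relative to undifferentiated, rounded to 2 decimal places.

ΔCt(undifferentiated) = 30.310 − 18.220 = 12.090
ΔCt(differentiated) = 35.760 − 18.330 = 17.430
ΔΔCt = 17.430 − 12.090 = 5.340
Fold change = 2^(−5.340) = 0.025

0.02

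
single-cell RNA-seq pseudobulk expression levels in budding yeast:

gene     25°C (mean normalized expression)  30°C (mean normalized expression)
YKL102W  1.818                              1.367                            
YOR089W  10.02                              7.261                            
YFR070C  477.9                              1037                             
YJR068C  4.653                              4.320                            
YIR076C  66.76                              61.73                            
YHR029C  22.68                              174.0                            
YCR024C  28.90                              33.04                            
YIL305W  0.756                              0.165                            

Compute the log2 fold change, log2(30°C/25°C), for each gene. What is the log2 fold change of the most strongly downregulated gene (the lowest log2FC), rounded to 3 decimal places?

log2(1.367/1.818) = -0.411  (YKL102W)
log2(7.261/10.02) = -0.465  (YOR089W)
log2(1037/477.9) = 1.118  (YFR070C)
log2(4.320/4.653) = -0.107  (YJR068C)
log2(61.73/66.76) = -0.113  (YIR076C)
log2(174.0/22.68) = 2.940  (YHR029C)
log2(33.04/28.90) = 0.193  (YCR024C)
log2(0.165/0.756) = -2.196  (YIL305W)
YIL305W is most strongly downregulated.

-2.196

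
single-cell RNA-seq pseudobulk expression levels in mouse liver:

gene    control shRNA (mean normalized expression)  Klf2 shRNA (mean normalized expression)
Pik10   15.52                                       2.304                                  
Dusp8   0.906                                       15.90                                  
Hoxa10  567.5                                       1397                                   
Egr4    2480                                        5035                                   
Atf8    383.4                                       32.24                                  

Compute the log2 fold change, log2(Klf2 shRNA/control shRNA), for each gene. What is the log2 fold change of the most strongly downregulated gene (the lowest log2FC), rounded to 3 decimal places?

log2(2.304/15.52) = -2.752  (Pik10)
log2(15.90/0.906) = 4.133  (Dusp8)
log2(1397/567.5) = 1.300  (Hoxa10)
log2(5035/2480) = 1.022  (Egr4)
log2(32.24/383.4) = -3.572  (Atf8)
Atf8 is most strongly downregulated.

-3.572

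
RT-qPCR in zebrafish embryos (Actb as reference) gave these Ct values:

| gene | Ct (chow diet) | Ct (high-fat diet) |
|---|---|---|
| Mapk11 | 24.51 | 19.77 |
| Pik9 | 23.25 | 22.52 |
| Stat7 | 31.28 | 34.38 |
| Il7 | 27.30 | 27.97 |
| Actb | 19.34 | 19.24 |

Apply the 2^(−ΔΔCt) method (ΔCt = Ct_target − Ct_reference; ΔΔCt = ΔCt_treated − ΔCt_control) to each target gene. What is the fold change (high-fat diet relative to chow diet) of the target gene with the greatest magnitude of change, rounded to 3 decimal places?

Mapk11: ΔΔCt = (19.77−19.24) − (24.51−19.34) = 0.53 − 5.17 = -4.64; fold change = 2^4.64 = 24.933
Pik9: ΔΔCt = (22.52−19.24) − (23.25−19.34) = 3.28 − 3.91 = -0.63; fold change = 2^0.63 = 1.548
Stat7: ΔΔCt = (34.38−19.24) − (31.28−19.34) = 15.14 − 11.94 = 3.20; fold change = 2^-3.20 = 0.109
Il7: ΔΔCt = (27.97−19.24) − (27.30−19.34) = 8.73 − 7.96 = 0.77; fold change = 2^-0.77 = 0.586
Mapk11 has the largest |ΔΔCt| = 4.64.

24.933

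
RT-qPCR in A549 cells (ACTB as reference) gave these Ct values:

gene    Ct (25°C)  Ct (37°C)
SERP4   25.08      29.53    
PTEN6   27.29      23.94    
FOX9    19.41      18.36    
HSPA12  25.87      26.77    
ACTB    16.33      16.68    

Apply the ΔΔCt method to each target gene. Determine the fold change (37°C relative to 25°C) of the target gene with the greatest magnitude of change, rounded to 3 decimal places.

SERP4: ΔΔCt = (29.53−16.68) − (25.08−16.33) = 12.85 − 8.75 = 4.10; fold change = 2^-4.10 = 0.058
PTEN6: ΔΔCt = (23.94−16.68) − (27.29−16.33) = 7.26 − 10.96 = -3.70; fold change = 2^3.70 = 12.996
FOX9: ΔΔCt = (18.36−16.68) − (19.41−16.33) = 1.68 − 3.08 = -1.40; fold change = 2^1.40 = 2.639
HSPA12: ΔΔCt = (26.77−16.68) − (25.87−16.33) = 10.09 − 9.54 = 0.55; fold change = 2^-0.55 = 0.683
SERP4 has the largest |ΔΔCt| = 4.10.

0.058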